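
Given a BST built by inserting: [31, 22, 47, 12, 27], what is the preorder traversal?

Tree insertion order: [31, 22, 47, 12, 27]
Tree (level-order array): [31, 22, 47, 12, 27]
Preorder traversal: [31, 22, 12, 27, 47]


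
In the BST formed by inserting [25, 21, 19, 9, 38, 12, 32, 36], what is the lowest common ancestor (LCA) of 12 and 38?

Tree insertion order: [25, 21, 19, 9, 38, 12, 32, 36]
Tree (level-order array): [25, 21, 38, 19, None, 32, None, 9, None, None, 36, None, 12]
In a BST, the LCA of p=12, q=38 is the first node v on the
root-to-leaf path with p <= v <= q (go left if both < v, right if both > v).
Walk from root:
  at 25: 12 <= 25 <= 38, this is the LCA
LCA = 25


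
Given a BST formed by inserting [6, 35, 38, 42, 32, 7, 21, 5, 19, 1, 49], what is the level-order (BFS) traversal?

Tree insertion order: [6, 35, 38, 42, 32, 7, 21, 5, 19, 1, 49]
Tree (level-order array): [6, 5, 35, 1, None, 32, 38, None, None, 7, None, None, 42, None, 21, None, 49, 19]
BFS from the root, enqueuing left then right child of each popped node:
  queue [6] -> pop 6, enqueue [5, 35], visited so far: [6]
  queue [5, 35] -> pop 5, enqueue [1], visited so far: [6, 5]
  queue [35, 1] -> pop 35, enqueue [32, 38], visited so far: [6, 5, 35]
  queue [1, 32, 38] -> pop 1, enqueue [none], visited so far: [6, 5, 35, 1]
  queue [32, 38] -> pop 32, enqueue [7], visited so far: [6, 5, 35, 1, 32]
  queue [38, 7] -> pop 38, enqueue [42], visited so far: [6, 5, 35, 1, 32, 38]
  queue [7, 42] -> pop 7, enqueue [21], visited so far: [6, 5, 35, 1, 32, 38, 7]
  queue [42, 21] -> pop 42, enqueue [49], visited so far: [6, 5, 35, 1, 32, 38, 7, 42]
  queue [21, 49] -> pop 21, enqueue [19], visited so far: [6, 5, 35, 1, 32, 38, 7, 42, 21]
  queue [49, 19] -> pop 49, enqueue [none], visited so far: [6, 5, 35, 1, 32, 38, 7, 42, 21, 49]
  queue [19] -> pop 19, enqueue [none], visited so far: [6, 5, 35, 1, 32, 38, 7, 42, 21, 49, 19]
Result: [6, 5, 35, 1, 32, 38, 7, 42, 21, 49, 19]


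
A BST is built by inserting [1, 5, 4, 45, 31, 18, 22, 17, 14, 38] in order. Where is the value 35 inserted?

Starting tree (level order): [1, None, 5, 4, 45, None, None, 31, None, 18, 38, 17, 22, None, None, 14]
Insertion path: 1 -> 5 -> 45 -> 31 -> 38
Result: insert 35 as left child of 38
Final tree (level order): [1, None, 5, 4, 45, None, None, 31, None, 18, 38, 17, 22, 35, None, 14]


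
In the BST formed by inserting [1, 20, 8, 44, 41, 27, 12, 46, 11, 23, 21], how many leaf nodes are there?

Tree built from: [1, 20, 8, 44, 41, 27, 12, 46, 11, 23, 21]
Tree (level-order array): [1, None, 20, 8, 44, None, 12, 41, 46, 11, None, 27, None, None, None, None, None, 23, None, 21]
Rule: A leaf has 0 children.
Per-node child counts:
  node 1: 1 child(ren)
  node 20: 2 child(ren)
  node 8: 1 child(ren)
  node 12: 1 child(ren)
  node 11: 0 child(ren)
  node 44: 2 child(ren)
  node 41: 1 child(ren)
  node 27: 1 child(ren)
  node 23: 1 child(ren)
  node 21: 0 child(ren)
  node 46: 0 child(ren)
Matching nodes: [11, 21, 46]
Count of leaf nodes: 3


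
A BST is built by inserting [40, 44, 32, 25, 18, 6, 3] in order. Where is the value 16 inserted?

Starting tree (level order): [40, 32, 44, 25, None, None, None, 18, None, 6, None, 3]
Insertion path: 40 -> 32 -> 25 -> 18 -> 6
Result: insert 16 as right child of 6
Final tree (level order): [40, 32, 44, 25, None, None, None, 18, None, 6, None, 3, 16]


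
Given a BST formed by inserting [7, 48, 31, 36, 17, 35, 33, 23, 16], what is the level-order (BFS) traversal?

Tree insertion order: [7, 48, 31, 36, 17, 35, 33, 23, 16]
Tree (level-order array): [7, None, 48, 31, None, 17, 36, 16, 23, 35, None, None, None, None, None, 33]
BFS from the root, enqueuing left then right child of each popped node:
  queue [7] -> pop 7, enqueue [48], visited so far: [7]
  queue [48] -> pop 48, enqueue [31], visited so far: [7, 48]
  queue [31] -> pop 31, enqueue [17, 36], visited so far: [7, 48, 31]
  queue [17, 36] -> pop 17, enqueue [16, 23], visited so far: [7, 48, 31, 17]
  queue [36, 16, 23] -> pop 36, enqueue [35], visited so far: [7, 48, 31, 17, 36]
  queue [16, 23, 35] -> pop 16, enqueue [none], visited so far: [7, 48, 31, 17, 36, 16]
  queue [23, 35] -> pop 23, enqueue [none], visited so far: [7, 48, 31, 17, 36, 16, 23]
  queue [35] -> pop 35, enqueue [33], visited so far: [7, 48, 31, 17, 36, 16, 23, 35]
  queue [33] -> pop 33, enqueue [none], visited so far: [7, 48, 31, 17, 36, 16, 23, 35, 33]
Result: [7, 48, 31, 17, 36, 16, 23, 35, 33]


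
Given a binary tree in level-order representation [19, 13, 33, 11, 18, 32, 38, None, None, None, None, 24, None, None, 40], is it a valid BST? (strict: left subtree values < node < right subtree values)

Level-order array: [19, 13, 33, 11, 18, 32, 38, None, None, None, None, 24, None, None, 40]
Validate using subtree bounds (lo, hi): at each node, require lo < value < hi,
then recurse left with hi=value and right with lo=value.
Preorder trace (stopping at first violation):
  at node 19 with bounds (-inf, +inf): OK
  at node 13 with bounds (-inf, 19): OK
  at node 11 with bounds (-inf, 13): OK
  at node 18 with bounds (13, 19): OK
  at node 33 with bounds (19, +inf): OK
  at node 32 with bounds (19, 33): OK
  at node 24 with bounds (19, 32): OK
  at node 38 with bounds (33, +inf): OK
  at node 40 with bounds (38, +inf): OK
No violation found at any node.
Result: Valid BST


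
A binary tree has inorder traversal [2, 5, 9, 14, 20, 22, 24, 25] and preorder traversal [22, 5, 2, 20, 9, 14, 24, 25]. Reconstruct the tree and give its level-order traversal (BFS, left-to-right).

Inorder:  [2, 5, 9, 14, 20, 22, 24, 25]
Preorder: [22, 5, 2, 20, 9, 14, 24, 25]
Algorithm: preorder visits root first, so consume preorder in order;
for each root, split the current inorder slice at that value into
left-subtree inorder and right-subtree inorder, then recurse.
Recursive splits:
  root=22; inorder splits into left=[2, 5, 9, 14, 20], right=[24, 25]
  root=5; inorder splits into left=[2], right=[9, 14, 20]
  root=2; inorder splits into left=[], right=[]
  root=20; inorder splits into left=[9, 14], right=[]
  root=9; inorder splits into left=[], right=[14]
  root=14; inorder splits into left=[], right=[]
  root=24; inorder splits into left=[], right=[25]
  root=25; inorder splits into left=[], right=[]
Reconstructed level-order: [22, 5, 24, 2, 20, 25, 9, 14]


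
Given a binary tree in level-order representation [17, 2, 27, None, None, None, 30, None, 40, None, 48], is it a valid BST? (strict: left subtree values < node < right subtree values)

Level-order array: [17, 2, 27, None, None, None, 30, None, 40, None, 48]
Validate using subtree bounds (lo, hi): at each node, require lo < value < hi,
then recurse left with hi=value and right with lo=value.
Preorder trace (stopping at first violation):
  at node 17 with bounds (-inf, +inf): OK
  at node 2 with bounds (-inf, 17): OK
  at node 27 with bounds (17, +inf): OK
  at node 30 with bounds (27, +inf): OK
  at node 40 with bounds (30, +inf): OK
  at node 48 with bounds (40, +inf): OK
No violation found at any node.
Result: Valid BST


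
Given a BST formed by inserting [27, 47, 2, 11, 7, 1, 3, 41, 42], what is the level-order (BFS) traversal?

Tree insertion order: [27, 47, 2, 11, 7, 1, 3, 41, 42]
Tree (level-order array): [27, 2, 47, 1, 11, 41, None, None, None, 7, None, None, 42, 3]
BFS from the root, enqueuing left then right child of each popped node:
  queue [27] -> pop 27, enqueue [2, 47], visited so far: [27]
  queue [2, 47] -> pop 2, enqueue [1, 11], visited so far: [27, 2]
  queue [47, 1, 11] -> pop 47, enqueue [41], visited so far: [27, 2, 47]
  queue [1, 11, 41] -> pop 1, enqueue [none], visited so far: [27, 2, 47, 1]
  queue [11, 41] -> pop 11, enqueue [7], visited so far: [27, 2, 47, 1, 11]
  queue [41, 7] -> pop 41, enqueue [42], visited so far: [27, 2, 47, 1, 11, 41]
  queue [7, 42] -> pop 7, enqueue [3], visited so far: [27, 2, 47, 1, 11, 41, 7]
  queue [42, 3] -> pop 42, enqueue [none], visited so far: [27, 2, 47, 1, 11, 41, 7, 42]
  queue [3] -> pop 3, enqueue [none], visited so far: [27, 2, 47, 1, 11, 41, 7, 42, 3]
Result: [27, 2, 47, 1, 11, 41, 7, 42, 3]


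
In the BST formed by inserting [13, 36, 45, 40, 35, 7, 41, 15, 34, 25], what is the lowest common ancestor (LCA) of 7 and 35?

Tree insertion order: [13, 36, 45, 40, 35, 7, 41, 15, 34, 25]
Tree (level-order array): [13, 7, 36, None, None, 35, 45, 15, None, 40, None, None, 34, None, 41, 25]
In a BST, the LCA of p=7, q=35 is the first node v on the
root-to-leaf path with p <= v <= q (go left if both < v, right if both > v).
Walk from root:
  at 13: 7 <= 13 <= 35, this is the LCA
LCA = 13


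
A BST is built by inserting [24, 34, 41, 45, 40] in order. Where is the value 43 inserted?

Starting tree (level order): [24, None, 34, None, 41, 40, 45]
Insertion path: 24 -> 34 -> 41 -> 45
Result: insert 43 as left child of 45
Final tree (level order): [24, None, 34, None, 41, 40, 45, None, None, 43]


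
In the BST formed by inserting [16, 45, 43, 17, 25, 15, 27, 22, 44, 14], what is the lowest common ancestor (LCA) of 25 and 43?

Tree insertion order: [16, 45, 43, 17, 25, 15, 27, 22, 44, 14]
Tree (level-order array): [16, 15, 45, 14, None, 43, None, None, None, 17, 44, None, 25, None, None, 22, 27]
In a BST, the LCA of p=25, q=43 is the first node v on the
root-to-leaf path with p <= v <= q (go left if both < v, right if both > v).
Walk from root:
  at 16: both 25 and 43 > 16, go right
  at 45: both 25 and 43 < 45, go left
  at 43: 25 <= 43 <= 43, this is the LCA
LCA = 43


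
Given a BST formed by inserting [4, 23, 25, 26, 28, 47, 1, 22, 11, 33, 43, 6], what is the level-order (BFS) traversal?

Tree insertion order: [4, 23, 25, 26, 28, 47, 1, 22, 11, 33, 43, 6]
Tree (level-order array): [4, 1, 23, None, None, 22, 25, 11, None, None, 26, 6, None, None, 28, None, None, None, 47, 33, None, None, 43]
BFS from the root, enqueuing left then right child of each popped node:
  queue [4] -> pop 4, enqueue [1, 23], visited so far: [4]
  queue [1, 23] -> pop 1, enqueue [none], visited so far: [4, 1]
  queue [23] -> pop 23, enqueue [22, 25], visited so far: [4, 1, 23]
  queue [22, 25] -> pop 22, enqueue [11], visited so far: [4, 1, 23, 22]
  queue [25, 11] -> pop 25, enqueue [26], visited so far: [4, 1, 23, 22, 25]
  queue [11, 26] -> pop 11, enqueue [6], visited so far: [4, 1, 23, 22, 25, 11]
  queue [26, 6] -> pop 26, enqueue [28], visited so far: [4, 1, 23, 22, 25, 11, 26]
  queue [6, 28] -> pop 6, enqueue [none], visited so far: [4, 1, 23, 22, 25, 11, 26, 6]
  queue [28] -> pop 28, enqueue [47], visited so far: [4, 1, 23, 22, 25, 11, 26, 6, 28]
  queue [47] -> pop 47, enqueue [33], visited so far: [4, 1, 23, 22, 25, 11, 26, 6, 28, 47]
  queue [33] -> pop 33, enqueue [43], visited so far: [4, 1, 23, 22, 25, 11, 26, 6, 28, 47, 33]
  queue [43] -> pop 43, enqueue [none], visited so far: [4, 1, 23, 22, 25, 11, 26, 6, 28, 47, 33, 43]
Result: [4, 1, 23, 22, 25, 11, 26, 6, 28, 47, 33, 43]


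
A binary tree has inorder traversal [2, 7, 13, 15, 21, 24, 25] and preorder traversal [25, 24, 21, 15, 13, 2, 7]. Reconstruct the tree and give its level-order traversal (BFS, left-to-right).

Inorder:  [2, 7, 13, 15, 21, 24, 25]
Preorder: [25, 24, 21, 15, 13, 2, 7]
Algorithm: preorder visits root first, so consume preorder in order;
for each root, split the current inorder slice at that value into
left-subtree inorder and right-subtree inorder, then recurse.
Recursive splits:
  root=25; inorder splits into left=[2, 7, 13, 15, 21, 24], right=[]
  root=24; inorder splits into left=[2, 7, 13, 15, 21], right=[]
  root=21; inorder splits into left=[2, 7, 13, 15], right=[]
  root=15; inorder splits into left=[2, 7, 13], right=[]
  root=13; inorder splits into left=[2, 7], right=[]
  root=2; inorder splits into left=[], right=[7]
  root=7; inorder splits into left=[], right=[]
Reconstructed level-order: [25, 24, 21, 15, 13, 2, 7]


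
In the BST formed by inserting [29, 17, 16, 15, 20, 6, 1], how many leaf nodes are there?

Tree built from: [29, 17, 16, 15, 20, 6, 1]
Tree (level-order array): [29, 17, None, 16, 20, 15, None, None, None, 6, None, 1]
Rule: A leaf has 0 children.
Per-node child counts:
  node 29: 1 child(ren)
  node 17: 2 child(ren)
  node 16: 1 child(ren)
  node 15: 1 child(ren)
  node 6: 1 child(ren)
  node 1: 0 child(ren)
  node 20: 0 child(ren)
Matching nodes: [1, 20]
Count of leaf nodes: 2


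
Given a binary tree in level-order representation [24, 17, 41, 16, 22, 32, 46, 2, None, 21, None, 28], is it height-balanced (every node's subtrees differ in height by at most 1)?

Tree (level-order array): [24, 17, 41, 16, 22, 32, 46, 2, None, 21, None, 28]
Definition: a tree is height-balanced if, at every node, |h(left) - h(right)| <= 1 (empty subtree has height -1).
Bottom-up per-node check:
  node 2: h_left=-1, h_right=-1, diff=0 [OK], height=0
  node 16: h_left=0, h_right=-1, diff=1 [OK], height=1
  node 21: h_left=-1, h_right=-1, diff=0 [OK], height=0
  node 22: h_left=0, h_right=-1, diff=1 [OK], height=1
  node 17: h_left=1, h_right=1, diff=0 [OK], height=2
  node 28: h_left=-1, h_right=-1, diff=0 [OK], height=0
  node 32: h_left=0, h_right=-1, diff=1 [OK], height=1
  node 46: h_left=-1, h_right=-1, diff=0 [OK], height=0
  node 41: h_left=1, h_right=0, diff=1 [OK], height=2
  node 24: h_left=2, h_right=2, diff=0 [OK], height=3
All nodes satisfy the balance condition.
Result: Balanced


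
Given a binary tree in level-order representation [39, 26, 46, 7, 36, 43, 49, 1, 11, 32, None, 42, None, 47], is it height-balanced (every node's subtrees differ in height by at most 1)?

Tree (level-order array): [39, 26, 46, 7, 36, 43, 49, 1, 11, 32, None, 42, None, 47]
Definition: a tree is height-balanced if, at every node, |h(left) - h(right)| <= 1 (empty subtree has height -1).
Bottom-up per-node check:
  node 1: h_left=-1, h_right=-1, diff=0 [OK], height=0
  node 11: h_left=-1, h_right=-1, diff=0 [OK], height=0
  node 7: h_left=0, h_right=0, diff=0 [OK], height=1
  node 32: h_left=-1, h_right=-1, diff=0 [OK], height=0
  node 36: h_left=0, h_right=-1, diff=1 [OK], height=1
  node 26: h_left=1, h_right=1, diff=0 [OK], height=2
  node 42: h_left=-1, h_right=-1, diff=0 [OK], height=0
  node 43: h_left=0, h_right=-1, diff=1 [OK], height=1
  node 47: h_left=-1, h_right=-1, diff=0 [OK], height=0
  node 49: h_left=0, h_right=-1, diff=1 [OK], height=1
  node 46: h_left=1, h_right=1, diff=0 [OK], height=2
  node 39: h_left=2, h_right=2, diff=0 [OK], height=3
All nodes satisfy the balance condition.
Result: Balanced


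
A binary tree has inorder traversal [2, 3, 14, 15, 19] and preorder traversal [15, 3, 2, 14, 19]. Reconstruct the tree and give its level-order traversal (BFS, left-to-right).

Inorder:  [2, 3, 14, 15, 19]
Preorder: [15, 3, 2, 14, 19]
Algorithm: preorder visits root first, so consume preorder in order;
for each root, split the current inorder slice at that value into
left-subtree inorder and right-subtree inorder, then recurse.
Recursive splits:
  root=15; inorder splits into left=[2, 3, 14], right=[19]
  root=3; inorder splits into left=[2], right=[14]
  root=2; inorder splits into left=[], right=[]
  root=14; inorder splits into left=[], right=[]
  root=19; inorder splits into left=[], right=[]
Reconstructed level-order: [15, 3, 19, 2, 14]


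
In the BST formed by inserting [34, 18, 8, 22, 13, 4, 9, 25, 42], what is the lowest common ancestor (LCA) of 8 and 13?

Tree insertion order: [34, 18, 8, 22, 13, 4, 9, 25, 42]
Tree (level-order array): [34, 18, 42, 8, 22, None, None, 4, 13, None, 25, None, None, 9]
In a BST, the LCA of p=8, q=13 is the first node v on the
root-to-leaf path with p <= v <= q (go left if both < v, right if both > v).
Walk from root:
  at 34: both 8 and 13 < 34, go left
  at 18: both 8 and 13 < 18, go left
  at 8: 8 <= 8 <= 13, this is the LCA
LCA = 8


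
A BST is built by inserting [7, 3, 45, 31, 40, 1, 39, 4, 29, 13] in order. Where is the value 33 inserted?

Starting tree (level order): [7, 3, 45, 1, 4, 31, None, None, None, None, None, 29, 40, 13, None, 39]
Insertion path: 7 -> 45 -> 31 -> 40 -> 39
Result: insert 33 as left child of 39
Final tree (level order): [7, 3, 45, 1, 4, 31, None, None, None, None, None, 29, 40, 13, None, 39, None, None, None, 33]


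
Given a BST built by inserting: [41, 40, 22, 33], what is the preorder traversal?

Tree insertion order: [41, 40, 22, 33]
Tree (level-order array): [41, 40, None, 22, None, None, 33]
Preorder traversal: [41, 40, 22, 33]


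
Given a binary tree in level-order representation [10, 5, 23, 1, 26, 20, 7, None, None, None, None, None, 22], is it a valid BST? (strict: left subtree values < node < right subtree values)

Level-order array: [10, 5, 23, 1, 26, 20, 7, None, None, None, None, None, 22]
Validate using subtree bounds (lo, hi): at each node, require lo < value < hi,
then recurse left with hi=value and right with lo=value.
Preorder trace (stopping at first violation):
  at node 10 with bounds (-inf, +inf): OK
  at node 5 with bounds (-inf, 10): OK
  at node 1 with bounds (-inf, 5): OK
  at node 26 with bounds (5, 10): VIOLATION
Node 26 violates its bound: not (5 < 26 < 10).
Result: Not a valid BST


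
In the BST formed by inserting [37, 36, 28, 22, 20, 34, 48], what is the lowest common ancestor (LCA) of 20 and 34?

Tree insertion order: [37, 36, 28, 22, 20, 34, 48]
Tree (level-order array): [37, 36, 48, 28, None, None, None, 22, 34, 20]
In a BST, the LCA of p=20, q=34 is the first node v on the
root-to-leaf path with p <= v <= q (go left if both < v, right if both > v).
Walk from root:
  at 37: both 20 and 34 < 37, go left
  at 36: both 20 and 34 < 36, go left
  at 28: 20 <= 28 <= 34, this is the LCA
LCA = 28


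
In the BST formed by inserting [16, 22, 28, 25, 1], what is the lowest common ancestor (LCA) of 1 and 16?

Tree insertion order: [16, 22, 28, 25, 1]
Tree (level-order array): [16, 1, 22, None, None, None, 28, 25]
In a BST, the LCA of p=1, q=16 is the first node v on the
root-to-leaf path with p <= v <= q (go left if both < v, right if both > v).
Walk from root:
  at 16: 1 <= 16 <= 16, this is the LCA
LCA = 16


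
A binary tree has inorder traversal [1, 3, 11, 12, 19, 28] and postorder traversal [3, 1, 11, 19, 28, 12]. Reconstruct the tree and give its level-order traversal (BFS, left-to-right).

Inorder:   [1, 3, 11, 12, 19, 28]
Postorder: [3, 1, 11, 19, 28, 12]
Algorithm: postorder visits root last, so walk postorder right-to-left;
each value is the root of the current inorder slice — split it at that
value, recurse on the right subtree first, then the left.
Recursive splits:
  root=12; inorder splits into left=[1, 3, 11], right=[19, 28]
  root=28; inorder splits into left=[19], right=[]
  root=19; inorder splits into left=[], right=[]
  root=11; inorder splits into left=[1, 3], right=[]
  root=1; inorder splits into left=[], right=[3]
  root=3; inorder splits into left=[], right=[]
Reconstructed level-order: [12, 11, 28, 1, 19, 3]


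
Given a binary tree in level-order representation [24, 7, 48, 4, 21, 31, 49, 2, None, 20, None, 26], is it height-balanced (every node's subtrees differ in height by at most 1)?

Tree (level-order array): [24, 7, 48, 4, 21, 31, 49, 2, None, 20, None, 26]
Definition: a tree is height-balanced if, at every node, |h(left) - h(right)| <= 1 (empty subtree has height -1).
Bottom-up per-node check:
  node 2: h_left=-1, h_right=-1, diff=0 [OK], height=0
  node 4: h_left=0, h_right=-1, diff=1 [OK], height=1
  node 20: h_left=-1, h_right=-1, diff=0 [OK], height=0
  node 21: h_left=0, h_right=-1, diff=1 [OK], height=1
  node 7: h_left=1, h_right=1, diff=0 [OK], height=2
  node 26: h_left=-1, h_right=-1, diff=0 [OK], height=0
  node 31: h_left=0, h_right=-1, diff=1 [OK], height=1
  node 49: h_left=-1, h_right=-1, diff=0 [OK], height=0
  node 48: h_left=1, h_right=0, diff=1 [OK], height=2
  node 24: h_left=2, h_right=2, diff=0 [OK], height=3
All nodes satisfy the balance condition.
Result: Balanced


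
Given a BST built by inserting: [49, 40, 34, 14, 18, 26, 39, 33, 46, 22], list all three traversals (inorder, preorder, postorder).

Tree insertion order: [49, 40, 34, 14, 18, 26, 39, 33, 46, 22]
Tree (level-order array): [49, 40, None, 34, 46, 14, 39, None, None, None, 18, None, None, None, 26, 22, 33]
Inorder (L, root, R): [14, 18, 22, 26, 33, 34, 39, 40, 46, 49]
Preorder (root, L, R): [49, 40, 34, 14, 18, 26, 22, 33, 39, 46]
Postorder (L, R, root): [22, 33, 26, 18, 14, 39, 34, 46, 40, 49]


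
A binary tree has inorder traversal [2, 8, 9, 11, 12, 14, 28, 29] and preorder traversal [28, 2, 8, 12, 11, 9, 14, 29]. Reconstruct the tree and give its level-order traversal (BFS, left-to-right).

Inorder:  [2, 8, 9, 11, 12, 14, 28, 29]
Preorder: [28, 2, 8, 12, 11, 9, 14, 29]
Algorithm: preorder visits root first, so consume preorder in order;
for each root, split the current inorder slice at that value into
left-subtree inorder and right-subtree inorder, then recurse.
Recursive splits:
  root=28; inorder splits into left=[2, 8, 9, 11, 12, 14], right=[29]
  root=2; inorder splits into left=[], right=[8, 9, 11, 12, 14]
  root=8; inorder splits into left=[], right=[9, 11, 12, 14]
  root=12; inorder splits into left=[9, 11], right=[14]
  root=11; inorder splits into left=[9], right=[]
  root=9; inorder splits into left=[], right=[]
  root=14; inorder splits into left=[], right=[]
  root=29; inorder splits into left=[], right=[]
Reconstructed level-order: [28, 2, 29, 8, 12, 11, 14, 9]


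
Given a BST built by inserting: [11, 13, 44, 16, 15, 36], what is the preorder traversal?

Tree insertion order: [11, 13, 44, 16, 15, 36]
Tree (level-order array): [11, None, 13, None, 44, 16, None, 15, 36]
Preorder traversal: [11, 13, 44, 16, 15, 36]


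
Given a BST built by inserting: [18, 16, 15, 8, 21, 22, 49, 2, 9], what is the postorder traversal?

Tree insertion order: [18, 16, 15, 8, 21, 22, 49, 2, 9]
Tree (level-order array): [18, 16, 21, 15, None, None, 22, 8, None, None, 49, 2, 9]
Postorder traversal: [2, 9, 8, 15, 16, 49, 22, 21, 18]


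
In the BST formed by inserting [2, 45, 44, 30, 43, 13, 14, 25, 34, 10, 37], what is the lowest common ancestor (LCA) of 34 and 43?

Tree insertion order: [2, 45, 44, 30, 43, 13, 14, 25, 34, 10, 37]
Tree (level-order array): [2, None, 45, 44, None, 30, None, 13, 43, 10, 14, 34, None, None, None, None, 25, None, 37]
In a BST, the LCA of p=34, q=43 is the first node v on the
root-to-leaf path with p <= v <= q (go left if both < v, right if both > v).
Walk from root:
  at 2: both 34 and 43 > 2, go right
  at 45: both 34 and 43 < 45, go left
  at 44: both 34 and 43 < 44, go left
  at 30: both 34 and 43 > 30, go right
  at 43: 34 <= 43 <= 43, this is the LCA
LCA = 43


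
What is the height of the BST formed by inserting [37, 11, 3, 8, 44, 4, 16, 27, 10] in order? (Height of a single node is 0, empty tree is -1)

Insertion order: [37, 11, 3, 8, 44, 4, 16, 27, 10]
Tree (level-order array): [37, 11, 44, 3, 16, None, None, None, 8, None, 27, 4, 10]
Compute height bottom-up (empty subtree = -1):
  height(4) = 1 + max(-1, -1) = 0
  height(10) = 1 + max(-1, -1) = 0
  height(8) = 1 + max(0, 0) = 1
  height(3) = 1 + max(-1, 1) = 2
  height(27) = 1 + max(-1, -1) = 0
  height(16) = 1 + max(-1, 0) = 1
  height(11) = 1 + max(2, 1) = 3
  height(44) = 1 + max(-1, -1) = 0
  height(37) = 1 + max(3, 0) = 4
Height = 4


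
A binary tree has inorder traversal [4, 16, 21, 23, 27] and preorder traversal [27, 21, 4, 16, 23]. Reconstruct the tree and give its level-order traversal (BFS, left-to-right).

Inorder:  [4, 16, 21, 23, 27]
Preorder: [27, 21, 4, 16, 23]
Algorithm: preorder visits root first, so consume preorder in order;
for each root, split the current inorder slice at that value into
left-subtree inorder and right-subtree inorder, then recurse.
Recursive splits:
  root=27; inorder splits into left=[4, 16, 21, 23], right=[]
  root=21; inorder splits into left=[4, 16], right=[23]
  root=4; inorder splits into left=[], right=[16]
  root=16; inorder splits into left=[], right=[]
  root=23; inorder splits into left=[], right=[]
Reconstructed level-order: [27, 21, 4, 23, 16]


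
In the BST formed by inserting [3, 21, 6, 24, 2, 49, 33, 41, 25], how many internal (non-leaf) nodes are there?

Tree built from: [3, 21, 6, 24, 2, 49, 33, 41, 25]
Tree (level-order array): [3, 2, 21, None, None, 6, 24, None, None, None, 49, 33, None, 25, 41]
Rule: An internal node has at least one child.
Per-node child counts:
  node 3: 2 child(ren)
  node 2: 0 child(ren)
  node 21: 2 child(ren)
  node 6: 0 child(ren)
  node 24: 1 child(ren)
  node 49: 1 child(ren)
  node 33: 2 child(ren)
  node 25: 0 child(ren)
  node 41: 0 child(ren)
Matching nodes: [3, 21, 24, 49, 33]
Count of internal (non-leaf) nodes: 5


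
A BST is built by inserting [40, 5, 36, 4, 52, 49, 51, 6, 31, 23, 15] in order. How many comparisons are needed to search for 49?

Search path for 49: 40 -> 52 -> 49
Found: True
Comparisons: 3


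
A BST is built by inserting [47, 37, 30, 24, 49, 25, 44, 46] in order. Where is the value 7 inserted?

Starting tree (level order): [47, 37, 49, 30, 44, None, None, 24, None, None, 46, None, 25]
Insertion path: 47 -> 37 -> 30 -> 24
Result: insert 7 as left child of 24
Final tree (level order): [47, 37, 49, 30, 44, None, None, 24, None, None, 46, 7, 25]


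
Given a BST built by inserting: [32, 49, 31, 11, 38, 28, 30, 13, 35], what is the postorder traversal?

Tree insertion order: [32, 49, 31, 11, 38, 28, 30, 13, 35]
Tree (level-order array): [32, 31, 49, 11, None, 38, None, None, 28, 35, None, 13, 30]
Postorder traversal: [13, 30, 28, 11, 31, 35, 38, 49, 32]


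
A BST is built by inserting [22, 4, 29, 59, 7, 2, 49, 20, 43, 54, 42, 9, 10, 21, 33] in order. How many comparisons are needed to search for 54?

Search path for 54: 22 -> 29 -> 59 -> 49 -> 54
Found: True
Comparisons: 5


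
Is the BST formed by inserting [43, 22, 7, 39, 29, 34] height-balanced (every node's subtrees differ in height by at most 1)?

Tree (level-order array): [43, 22, None, 7, 39, None, None, 29, None, None, 34]
Definition: a tree is height-balanced if, at every node, |h(left) - h(right)| <= 1 (empty subtree has height -1).
Bottom-up per-node check:
  node 7: h_left=-1, h_right=-1, diff=0 [OK], height=0
  node 34: h_left=-1, h_right=-1, diff=0 [OK], height=0
  node 29: h_left=-1, h_right=0, diff=1 [OK], height=1
  node 39: h_left=1, h_right=-1, diff=2 [FAIL (|1--1|=2 > 1)], height=2
  node 22: h_left=0, h_right=2, diff=2 [FAIL (|0-2|=2 > 1)], height=3
  node 43: h_left=3, h_right=-1, diff=4 [FAIL (|3--1|=4 > 1)], height=4
Node 39 violates the condition: |1 - -1| = 2 > 1.
Result: Not balanced


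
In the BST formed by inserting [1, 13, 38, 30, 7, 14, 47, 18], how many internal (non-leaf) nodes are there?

Tree built from: [1, 13, 38, 30, 7, 14, 47, 18]
Tree (level-order array): [1, None, 13, 7, 38, None, None, 30, 47, 14, None, None, None, None, 18]
Rule: An internal node has at least one child.
Per-node child counts:
  node 1: 1 child(ren)
  node 13: 2 child(ren)
  node 7: 0 child(ren)
  node 38: 2 child(ren)
  node 30: 1 child(ren)
  node 14: 1 child(ren)
  node 18: 0 child(ren)
  node 47: 0 child(ren)
Matching nodes: [1, 13, 38, 30, 14]
Count of internal (non-leaf) nodes: 5


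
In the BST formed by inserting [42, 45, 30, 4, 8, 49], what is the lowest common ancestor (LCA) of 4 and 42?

Tree insertion order: [42, 45, 30, 4, 8, 49]
Tree (level-order array): [42, 30, 45, 4, None, None, 49, None, 8]
In a BST, the LCA of p=4, q=42 is the first node v on the
root-to-leaf path with p <= v <= q (go left if both < v, right if both > v).
Walk from root:
  at 42: 4 <= 42 <= 42, this is the LCA
LCA = 42


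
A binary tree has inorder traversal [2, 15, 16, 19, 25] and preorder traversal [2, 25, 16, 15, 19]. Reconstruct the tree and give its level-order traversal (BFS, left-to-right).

Inorder:  [2, 15, 16, 19, 25]
Preorder: [2, 25, 16, 15, 19]
Algorithm: preorder visits root first, so consume preorder in order;
for each root, split the current inorder slice at that value into
left-subtree inorder and right-subtree inorder, then recurse.
Recursive splits:
  root=2; inorder splits into left=[], right=[15, 16, 19, 25]
  root=25; inorder splits into left=[15, 16, 19], right=[]
  root=16; inorder splits into left=[15], right=[19]
  root=15; inorder splits into left=[], right=[]
  root=19; inorder splits into left=[], right=[]
Reconstructed level-order: [2, 25, 16, 15, 19]


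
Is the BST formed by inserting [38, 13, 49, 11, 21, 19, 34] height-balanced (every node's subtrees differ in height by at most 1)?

Tree (level-order array): [38, 13, 49, 11, 21, None, None, None, None, 19, 34]
Definition: a tree is height-balanced if, at every node, |h(left) - h(right)| <= 1 (empty subtree has height -1).
Bottom-up per-node check:
  node 11: h_left=-1, h_right=-1, diff=0 [OK], height=0
  node 19: h_left=-1, h_right=-1, diff=0 [OK], height=0
  node 34: h_left=-1, h_right=-1, diff=0 [OK], height=0
  node 21: h_left=0, h_right=0, diff=0 [OK], height=1
  node 13: h_left=0, h_right=1, diff=1 [OK], height=2
  node 49: h_left=-1, h_right=-1, diff=0 [OK], height=0
  node 38: h_left=2, h_right=0, diff=2 [FAIL (|2-0|=2 > 1)], height=3
Node 38 violates the condition: |2 - 0| = 2 > 1.
Result: Not balanced


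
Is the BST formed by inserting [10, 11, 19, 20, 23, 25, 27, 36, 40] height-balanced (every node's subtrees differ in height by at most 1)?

Tree (level-order array): [10, None, 11, None, 19, None, 20, None, 23, None, 25, None, 27, None, 36, None, 40]
Definition: a tree is height-balanced if, at every node, |h(left) - h(right)| <= 1 (empty subtree has height -1).
Bottom-up per-node check:
  node 40: h_left=-1, h_right=-1, diff=0 [OK], height=0
  node 36: h_left=-1, h_right=0, diff=1 [OK], height=1
  node 27: h_left=-1, h_right=1, diff=2 [FAIL (|-1-1|=2 > 1)], height=2
  node 25: h_left=-1, h_right=2, diff=3 [FAIL (|-1-2|=3 > 1)], height=3
  node 23: h_left=-1, h_right=3, diff=4 [FAIL (|-1-3|=4 > 1)], height=4
  node 20: h_left=-1, h_right=4, diff=5 [FAIL (|-1-4|=5 > 1)], height=5
  node 19: h_left=-1, h_right=5, diff=6 [FAIL (|-1-5|=6 > 1)], height=6
  node 11: h_left=-1, h_right=6, diff=7 [FAIL (|-1-6|=7 > 1)], height=7
  node 10: h_left=-1, h_right=7, diff=8 [FAIL (|-1-7|=8 > 1)], height=8
Node 27 violates the condition: |-1 - 1| = 2 > 1.
Result: Not balanced


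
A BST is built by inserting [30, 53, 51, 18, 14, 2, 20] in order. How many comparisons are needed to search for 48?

Search path for 48: 30 -> 53 -> 51
Found: False
Comparisons: 3


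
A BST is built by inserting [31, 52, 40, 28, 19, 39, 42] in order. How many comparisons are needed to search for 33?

Search path for 33: 31 -> 52 -> 40 -> 39
Found: False
Comparisons: 4


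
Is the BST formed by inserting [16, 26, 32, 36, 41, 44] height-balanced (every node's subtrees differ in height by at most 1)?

Tree (level-order array): [16, None, 26, None, 32, None, 36, None, 41, None, 44]
Definition: a tree is height-balanced if, at every node, |h(left) - h(right)| <= 1 (empty subtree has height -1).
Bottom-up per-node check:
  node 44: h_left=-1, h_right=-1, diff=0 [OK], height=0
  node 41: h_left=-1, h_right=0, diff=1 [OK], height=1
  node 36: h_left=-1, h_right=1, diff=2 [FAIL (|-1-1|=2 > 1)], height=2
  node 32: h_left=-1, h_right=2, diff=3 [FAIL (|-1-2|=3 > 1)], height=3
  node 26: h_left=-1, h_right=3, diff=4 [FAIL (|-1-3|=4 > 1)], height=4
  node 16: h_left=-1, h_right=4, diff=5 [FAIL (|-1-4|=5 > 1)], height=5
Node 36 violates the condition: |-1 - 1| = 2 > 1.
Result: Not balanced


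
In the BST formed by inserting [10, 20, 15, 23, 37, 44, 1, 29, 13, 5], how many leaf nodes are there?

Tree built from: [10, 20, 15, 23, 37, 44, 1, 29, 13, 5]
Tree (level-order array): [10, 1, 20, None, 5, 15, 23, None, None, 13, None, None, 37, None, None, 29, 44]
Rule: A leaf has 0 children.
Per-node child counts:
  node 10: 2 child(ren)
  node 1: 1 child(ren)
  node 5: 0 child(ren)
  node 20: 2 child(ren)
  node 15: 1 child(ren)
  node 13: 0 child(ren)
  node 23: 1 child(ren)
  node 37: 2 child(ren)
  node 29: 0 child(ren)
  node 44: 0 child(ren)
Matching nodes: [5, 13, 29, 44]
Count of leaf nodes: 4


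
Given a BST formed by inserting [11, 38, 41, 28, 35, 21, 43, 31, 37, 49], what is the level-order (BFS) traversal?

Tree insertion order: [11, 38, 41, 28, 35, 21, 43, 31, 37, 49]
Tree (level-order array): [11, None, 38, 28, 41, 21, 35, None, 43, None, None, 31, 37, None, 49]
BFS from the root, enqueuing left then right child of each popped node:
  queue [11] -> pop 11, enqueue [38], visited so far: [11]
  queue [38] -> pop 38, enqueue [28, 41], visited so far: [11, 38]
  queue [28, 41] -> pop 28, enqueue [21, 35], visited so far: [11, 38, 28]
  queue [41, 21, 35] -> pop 41, enqueue [43], visited so far: [11, 38, 28, 41]
  queue [21, 35, 43] -> pop 21, enqueue [none], visited so far: [11, 38, 28, 41, 21]
  queue [35, 43] -> pop 35, enqueue [31, 37], visited so far: [11, 38, 28, 41, 21, 35]
  queue [43, 31, 37] -> pop 43, enqueue [49], visited so far: [11, 38, 28, 41, 21, 35, 43]
  queue [31, 37, 49] -> pop 31, enqueue [none], visited so far: [11, 38, 28, 41, 21, 35, 43, 31]
  queue [37, 49] -> pop 37, enqueue [none], visited so far: [11, 38, 28, 41, 21, 35, 43, 31, 37]
  queue [49] -> pop 49, enqueue [none], visited so far: [11, 38, 28, 41, 21, 35, 43, 31, 37, 49]
Result: [11, 38, 28, 41, 21, 35, 43, 31, 37, 49]


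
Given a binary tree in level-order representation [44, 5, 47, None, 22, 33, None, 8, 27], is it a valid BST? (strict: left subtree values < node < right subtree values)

Level-order array: [44, 5, 47, None, 22, 33, None, 8, 27]
Validate using subtree bounds (lo, hi): at each node, require lo < value < hi,
then recurse left with hi=value and right with lo=value.
Preorder trace (stopping at first violation):
  at node 44 with bounds (-inf, +inf): OK
  at node 5 with bounds (-inf, 44): OK
  at node 22 with bounds (5, 44): OK
  at node 8 with bounds (5, 22): OK
  at node 27 with bounds (22, 44): OK
  at node 47 with bounds (44, +inf): OK
  at node 33 with bounds (44, 47): VIOLATION
Node 33 violates its bound: not (44 < 33 < 47).
Result: Not a valid BST


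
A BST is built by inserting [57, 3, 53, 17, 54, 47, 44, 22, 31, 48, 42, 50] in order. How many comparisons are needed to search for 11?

Search path for 11: 57 -> 3 -> 53 -> 17
Found: False
Comparisons: 4


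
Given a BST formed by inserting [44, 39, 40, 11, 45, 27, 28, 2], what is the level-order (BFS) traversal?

Tree insertion order: [44, 39, 40, 11, 45, 27, 28, 2]
Tree (level-order array): [44, 39, 45, 11, 40, None, None, 2, 27, None, None, None, None, None, 28]
BFS from the root, enqueuing left then right child of each popped node:
  queue [44] -> pop 44, enqueue [39, 45], visited so far: [44]
  queue [39, 45] -> pop 39, enqueue [11, 40], visited so far: [44, 39]
  queue [45, 11, 40] -> pop 45, enqueue [none], visited so far: [44, 39, 45]
  queue [11, 40] -> pop 11, enqueue [2, 27], visited so far: [44, 39, 45, 11]
  queue [40, 2, 27] -> pop 40, enqueue [none], visited so far: [44, 39, 45, 11, 40]
  queue [2, 27] -> pop 2, enqueue [none], visited so far: [44, 39, 45, 11, 40, 2]
  queue [27] -> pop 27, enqueue [28], visited so far: [44, 39, 45, 11, 40, 2, 27]
  queue [28] -> pop 28, enqueue [none], visited so far: [44, 39, 45, 11, 40, 2, 27, 28]
Result: [44, 39, 45, 11, 40, 2, 27, 28]


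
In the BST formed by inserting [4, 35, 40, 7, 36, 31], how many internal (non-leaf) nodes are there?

Tree built from: [4, 35, 40, 7, 36, 31]
Tree (level-order array): [4, None, 35, 7, 40, None, 31, 36]
Rule: An internal node has at least one child.
Per-node child counts:
  node 4: 1 child(ren)
  node 35: 2 child(ren)
  node 7: 1 child(ren)
  node 31: 0 child(ren)
  node 40: 1 child(ren)
  node 36: 0 child(ren)
Matching nodes: [4, 35, 7, 40]
Count of internal (non-leaf) nodes: 4


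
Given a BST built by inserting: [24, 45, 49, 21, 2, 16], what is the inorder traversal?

Tree insertion order: [24, 45, 49, 21, 2, 16]
Tree (level-order array): [24, 21, 45, 2, None, None, 49, None, 16]
Inorder traversal: [2, 16, 21, 24, 45, 49]


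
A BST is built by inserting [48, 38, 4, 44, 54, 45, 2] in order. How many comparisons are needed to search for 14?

Search path for 14: 48 -> 38 -> 4
Found: False
Comparisons: 3


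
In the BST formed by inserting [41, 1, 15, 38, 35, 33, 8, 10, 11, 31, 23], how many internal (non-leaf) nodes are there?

Tree built from: [41, 1, 15, 38, 35, 33, 8, 10, 11, 31, 23]
Tree (level-order array): [41, 1, None, None, 15, 8, 38, None, 10, 35, None, None, 11, 33, None, None, None, 31, None, 23]
Rule: An internal node has at least one child.
Per-node child counts:
  node 41: 1 child(ren)
  node 1: 1 child(ren)
  node 15: 2 child(ren)
  node 8: 1 child(ren)
  node 10: 1 child(ren)
  node 11: 0 child(ren)
  node 38: 1 child(ren)
  node 35: 1 child(ren)
  node 33: 1 child(ren)
  node 31: 1 child(ren)
  node 23: 0 child(ren)
Matching nodes: [41, 1, 15, 8, 10, 38, 35, 33, 31]
Count of internal (non-leaf) nodes: 9


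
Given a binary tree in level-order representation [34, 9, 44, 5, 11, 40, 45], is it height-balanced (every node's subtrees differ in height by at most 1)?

Tree (level-order array): [34, 9, 44, 5, 11, 40, 45]
Definition: a tree is height-balanced if, at every node, |h(left) - h(right)| <= 1 (empty subtree has height -1).
Bottom-up per-node check:
  node 5: h_left=-1, h_right=-1, diff=0 [OK], height=0
  node 11: h_left=-1, h_right=-1, diff=0 [OK], height=0
  node 9: h_left=0, h_right=0, diff=0 [OK], height=1
  node 40: h_left=-1, h_right=-1, diff=0 [OK], height=0
  node 45: h_left=-1, h_right=-1, diff=0 [OK], height=0
  node 44: h_left=0, h_right=0, diff=0 [OK], height=1
  node 34: h_left=1, h_right=1, diff=0 [OK], height=2
All nodes satisfy the balance condition.
Result: Balanced


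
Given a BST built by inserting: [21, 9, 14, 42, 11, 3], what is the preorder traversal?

Tree insertion order: [21, 9, 14, 42, 11, 3]
Tree (level-order array): [21, 9, 42, 3, 14, None, None, None, None, 11]
Preorder traversal: [21, 9, 3, 14, 11, 42]


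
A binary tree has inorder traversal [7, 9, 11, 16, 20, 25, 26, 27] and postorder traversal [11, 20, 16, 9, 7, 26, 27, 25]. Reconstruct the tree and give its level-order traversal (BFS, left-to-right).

Inorder:   [7, 9, 11, 16, 20, 25, 26, 27]
Postorder: [11, 20, 16, 9, 7, 26, 27, 25]
Algorithm: postorder visits root last, so walk postorder right-to-left;
each value is the root of the current inorder slice — split it at that
value, recurse on the right subtree first, then the left.
Recursive splits:
  root=25; inorder splits into left=[7, 9, 11, 16, 20], right=[26, 27]
  root=27; inorder splits into left=[26], right=[]
  root=26; inorder splits into left=[], right=[]
  root=7; inorder splits into left=[], right=[9, 11, 16, 20]
  root=9; inorder splits into left=[], right=[11, 16, 20]
  root=16; inorder splits into left=[11], right=[20]
  root=20; inorder splits into left=[], right=[]
  root=11; inorder splits into left=[], right=[]
Reconstructed level-order: [25, 7, 27, 9, 26, 16, 11, 20]


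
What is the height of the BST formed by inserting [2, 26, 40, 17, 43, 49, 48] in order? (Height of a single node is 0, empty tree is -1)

Insertion order: [2, 26, 40, 17, 43, 49, 48]
Tree (level-order array): [2, None, 26, 17, 40, None, None, None, 43, None, 49, 48]
Compute height bottom-up (empty subtree = -1):
  height(17) = 1 + max(-1, -1) = 0
  height(48) = 1 + max(-1, -1) = 0
  height(49) = 1 + max(0, -1) = 1
  height(43) = 1 + max(-1, 1) = 2
  height(40) = 1 + max(-1, 2) = 3
  height(26) = 1 + max(0, 3) = 4
  height(2) = 1 + max(-1, 4) = 5
Height = 5


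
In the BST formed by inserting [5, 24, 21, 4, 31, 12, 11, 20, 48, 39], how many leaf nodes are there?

Tree built from: [5, 24, 21, 4, 31, 12, 11, 20, 48, 39]
Tree (level-order array): [5, 4, 24, None, None, 21, 31, 12, None, None, 48, 11, 20, 39]
Rule: A leaf has 0 children.
Per-node child counts:
  node 5: 2 child(ren)
  node 4: 0 child(ren)
  node 24: 2 child(ren)
  node 21: 1 child(ren)
  node 12: 2 child(ren)
  node 11: 0 child(ren)
  node 20: 0 child(ren)
  node 31: 1 child(ren)
  node 48: 1 child(ren)
  node 39: 0 child(ren)
Matching nodes: [4, 11, 20, 39]
Count of leaf nodes: 4
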